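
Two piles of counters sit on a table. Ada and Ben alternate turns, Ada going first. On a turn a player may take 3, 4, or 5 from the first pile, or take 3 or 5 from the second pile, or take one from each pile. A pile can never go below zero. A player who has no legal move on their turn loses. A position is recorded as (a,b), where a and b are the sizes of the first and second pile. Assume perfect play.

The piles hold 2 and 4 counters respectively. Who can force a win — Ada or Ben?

Build the W/L table. Terminal = L. A non-terminal position is W if it has a move to some L; otherwise it is L.
No move ever increases a pile, so every position that can arise here has a ≤ 2 and b ≤ 4; it is enough to label the cells with 0 ≤ a ≤ 2 and 0 ≤ b ≤ 4.
Every move lowers a or b (never raises either), so fill the grid row by row in increasing a, and left to right within a row: each cell's successors are then already labelled.
      b=0  b=1  b=2  b=3  b=4
a=0:    L    L    L    W    W
a=1:    L    W    W    W    L
a=2:    L    W    L    W    L
Cells with no legal move (terminal, hence L): (0,0), (0,1), (0,2), (1,0), (2,0).
The remaining L cells, each justified by listing all of its moves:
(1,4): →(1,1)(W), (0,3)(W) — all W, so L
(2,2): →(1,1)(W) only, which is W, so L
(2,4): →(2,1)(W), (1,3)(W) — all W, so L
Every other cell has at least one move into one of the L cells above, so it is W.
Every move from (2,4) reaches a W position, so the mover loses.

Ben wins.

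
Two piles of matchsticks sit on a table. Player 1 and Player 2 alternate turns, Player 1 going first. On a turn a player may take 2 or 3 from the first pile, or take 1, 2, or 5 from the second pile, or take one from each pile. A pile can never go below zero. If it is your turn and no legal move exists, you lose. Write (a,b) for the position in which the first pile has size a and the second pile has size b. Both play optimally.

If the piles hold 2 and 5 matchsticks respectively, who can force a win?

Player 2 wins.

Compute win/loss labels from the base case upward. A position with no move is L. Any other position is W if it can reach an L in one move, else L.
No move ever increases a pile, so every position that can arise here has a ≤ 2 and b ≤ 5; it is enough to label the cells with 0 ≤ a ≤ 2 and 0 ≤ b ≤ 5.
Every move lowers a or b (never raises either), so fill the grid row by row in increasing a, and left to right within a row: each cell's successors are then already labelled.
      b=0  b=1  b=2  b=3  b=4  b=5
a=0:    L    W    W    L    W    W
a=1:    L    W    W    L    W    W
a=2:    W    W    L    W    W    L
Cells with no legal move (terminal, hence L): (0,0), (1,0).
The remaining L cells, each justified by listing all of its moves:
(0,3): moves to (0,2)(W), (0,1)(W); every one is W ⇒ L
(1,3): moves to (1,2)(W), (1,1)(W), (0,2)(W); every one is W ⇒ L
(2,2): moves to (0,2)(W), (2,1)(W), (2,0)(W), (1,1)(W); every one is W ⇒ L
(2,5): moves to (0,5)(W), (2,4)(W), (2,3)(W), (2,0)(W), (1,4)(W); every one is W ⇒ L
Every other cell has at least one move into one of the L cells above, so it is W.
Every move from (2,5) reaches a W position, so the mover loses.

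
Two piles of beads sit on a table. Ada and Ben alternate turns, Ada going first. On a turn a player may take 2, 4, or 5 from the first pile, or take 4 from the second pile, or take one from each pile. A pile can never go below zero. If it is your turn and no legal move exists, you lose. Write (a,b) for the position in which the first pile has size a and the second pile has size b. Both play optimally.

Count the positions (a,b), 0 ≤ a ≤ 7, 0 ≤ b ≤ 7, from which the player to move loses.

22

Classify positions by backward induction: terminal positions (no move available) are L. From any other position, the mover wins iff some move reaches an L.
Every move lowers a or b (never raises either), so fill the grid row by row in increasing a, and left to right within a row: each cell's successors are then already labelled.
      b=0  b=1  b=2  b=3  b=4  b=5  b=6  b=7
a=0:    L    L    L    L    W    W    W    W
a=1:    L    W    W    W    W    L    L    L
a=2:    W    W    W    W    L    L    W    W
a=3:    W    L    L    L    L    W    W    W
a=4:    W    W    W    W    W    W    L    L
a=5:    W    W    W    W    W    W    W    W
a=6:    W    L    L    L    W    W    W    W
a=7:    L    W    W    W    W    W    L    L
Cells with no legal move (terminal, hence L): (0,0), (0,1), (0,2), (0,3), (1,0).
The remaining L cells, each justified by listing all of its moves:
(1,5): only reaches (1,1)(W), (0,4)(W), all W → L
(1,6): only reaches (1,2)(W), (0,5)(W), all W → L
(1,7): only reaches (1,3)(W), (0,6)(W), all W → L
(2,4): only reaches (0,4)(W), (2,0)(W), (1,3)(W), all W → L
(2,5): only reaches (0,5)(W), (2,1)(W), (1,4)(W), all W → L
(3,1): only reaches (1,1)(W), (2,0)(W), all W → L
(3,2): only reaches (1,2)(W), (2,1)(W), all W → L
(3,3): only reaches (1,3)(W), (2,2)(W), all W → L
(3,4): only reaches (1,4)(W), (3,0)(W), (2,3)(W), all W → L
(4,6): only reaches (2,6)(W), (0,6)(W), (4,2)(W), (3,5)(W), all W → L
(4,7): only reaches (2,7)(W), (0,7)(W), (4,3)(W), (3,6)(W), all W → L
(6,1): only reaches (4,1)(W), (2,1)(W), (1,1)(W), (5,0)(W), all W → L
(6,2): only reaches (4,2)(W), (2,2)(W), (1,2)(W), (5,1)(W), all W → L
(6,3): only reaches (4,3)(W), (2,3)(W), (1,3)(W), (5,2)(W), all W → L
(7,0): only reaches (5,0)(W), (3,0)(W), (2,0)(W), all W → L
(7,6): only reaches (5,6)(W), (3,6)(W), (2,6)(W), (7,2)(W), (6,5)(W), all W → L
(7,7): only reaches (5,7)(W), (3,7)(W), (2,7)(W), (7,3)(W), (6,6)(W), all W → L
Every other cell has at least one move into one of the L cells above, so it is W.
L cells per row: a=0: 4, a=1: 4, a=2: 2, a=3: 4, a=4: 2, a=5: 0, a=6: 3, a=7: 3; total 22.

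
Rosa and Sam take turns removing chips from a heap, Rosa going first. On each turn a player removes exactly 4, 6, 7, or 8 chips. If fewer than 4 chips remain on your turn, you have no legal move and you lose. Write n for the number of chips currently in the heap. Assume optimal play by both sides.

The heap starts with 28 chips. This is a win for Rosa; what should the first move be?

Remove 4, leaving 24.

Use the standard recursion: the mover loses at a terminal position; elsewhere, the mover wins exactly when some move hands the opponent an L position.
n=0: no move → L
n=1: no move → L
n=2: no move → L
n=3: no move → L
n=4: →0(L), so W
n=5: →1(L), so W
n=6: →2(L), so W
n=7: →3(L), so W
n=8: →2(L), so W
n=9: →3(L), so W
n=10: →3(L), so W
n=11: →3(L), so W
n=12: →8(W), 6(W), 5(W), 4(W) — all W, so L
n=13: →9(W), 7(W), 6(W), 5(W) — all W, so L
n=14: →10(W), 8(W), 7(W), 6(W) — all W, so L
n=15: →11(W), 9(W), 8(W), 7(W) — all W, so L
n=16: →12(L), so W
n=17: →13(L), so W
n=18: →14(L), so W
n=19: →15(L), so W
n=20: →14(L), so W
n=21: →15(L), so W
n=22: →15(L), so W
n=23: →15(L), so W
n=24: →20(W), 18(W), 17(W), 16(W) — all W, so L
n=25: →21(W), 19(W), 18(W), 17(W) — all W, so L
n=26: →22(W), 20(W), 19(W), 18(W) — all W, so L
n=27: →23(W), 21(W), 20(W), 19(W) — all W, so L
n=28: →24(L), so W
From 28, the L positions reachable in one move are: 24.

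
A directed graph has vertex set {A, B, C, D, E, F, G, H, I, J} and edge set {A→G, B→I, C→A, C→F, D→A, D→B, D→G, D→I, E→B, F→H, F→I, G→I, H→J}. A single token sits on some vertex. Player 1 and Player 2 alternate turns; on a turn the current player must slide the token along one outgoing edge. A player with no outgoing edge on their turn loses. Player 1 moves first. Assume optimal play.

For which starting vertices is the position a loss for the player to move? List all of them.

A, E, I, J

Classify positions by backward induction: terminal positions (no move available) are L. From any other position, the mover wins iff some move reaches an L.
Every edge goes from a vertex to one that appears earlier in the order J, I, B, E, H, G, A, F, C, D, so processing vertices in that order labels each vertex after all of its successors.
J: no outgoing edge → L
I: no outgoing edge → L
B: can move to I, which is L ⇒ W
E: the only move is to B(W), a W ⇒ L
H: can move to J, which is L ⇒ W
G: can move to I, which is L ⇒ W
A: the only move is to G(W), a W ⇒ L
F: can move to I, which is L ⇒ W
C: can move to A, which is L ⇒ W
D: can move to A, which is L ⇒ W
Reading off the rows marked L gives the requested list; there are 4 such vertices.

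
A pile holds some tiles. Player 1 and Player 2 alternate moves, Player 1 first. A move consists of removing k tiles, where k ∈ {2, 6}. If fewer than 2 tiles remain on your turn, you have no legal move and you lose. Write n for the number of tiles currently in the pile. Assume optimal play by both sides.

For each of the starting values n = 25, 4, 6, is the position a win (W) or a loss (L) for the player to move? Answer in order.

Label each position W (a win for the player to move) or L (a loss). A position with no legal move is L; any other position is W exactly when some move reaches an L, and L when every move reaches a W.
n=0: no move → L
n=1: no move → L
n=2: can move to 0, which is L ⇒ W
n=3: can move to 1, which is L ⇒ W
n=4: the only move is to 2(W), a W ⇒ L
n=5: the only move is to 3(W), a W ⇒ L
n=6: can move to 4, which is L ⇒ W
n=7: can move to 5, which is L ⇒ W
n=8: moves to 6(W), 2(W); every one is W ⇒ L
n=9: moves to 7(W), 3(W); every one is W ⇒ L
n=10: can move to 8, which is L ⇒ W
n=11: can move to 9, which is L ⇒ W
n=12: moves to 10(W), 6(W); every one is W ⇒ L
n=13: moves to 11(W), 7(W); every one is W ⇒ L
n=14: can move to 12, which is L ⇒ W
n=15: can move to 13, which is L ⇒ W
n=16: moves to 14(W), 10(W); every one is W ⇒ L
n=17: moves to 15(W), 11(W); every one is W ⇒ L
n=18: can move to 16, which is L ⇒ W
n=19: can move to 17, which is L ⇒ W
n=20: moves to 18(W), 14(W); every one is W ⇒ L
n=21: moves to 19(W), 15(W); every one is W ⇒ L
n=22: can move to 20, which is L ⇒ W
n=23: can move to 21, which is L ⇒ W
n=24: moves to 22(W), 18(W); every one is W ⇒ L
n=25: moves to 23(W), 19(W); every one is W ⇒ L

25: L, 4: L, 6: W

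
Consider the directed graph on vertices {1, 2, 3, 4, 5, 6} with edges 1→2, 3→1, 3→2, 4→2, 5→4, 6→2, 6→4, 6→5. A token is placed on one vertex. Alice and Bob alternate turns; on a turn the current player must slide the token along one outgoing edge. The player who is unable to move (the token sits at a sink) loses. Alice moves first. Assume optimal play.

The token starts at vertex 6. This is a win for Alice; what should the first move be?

Move to 5.

Label each position W (a win for the player to move) or L (a loss). A position with no legal move is L; any other position is W exactly when some move reaches an L, and L when every move reaches a W.
Every edge goes from a vertex to one that appears earlier in the order 2, 4, 5, 1, 3, 6, so processing vertices in that order labels each vertex after all of its successors.
2: no outgoing edge → L
4: W (go to 2, an L position)
5: L (sole option 4(W) is W)
1: W (go to 2, an L position)
3: W (go to 2, an L position)
6: W (go to 5, an L position)
From 6, the L positions reachable in one move are: 5, 2. Any move reaching one of these is winning.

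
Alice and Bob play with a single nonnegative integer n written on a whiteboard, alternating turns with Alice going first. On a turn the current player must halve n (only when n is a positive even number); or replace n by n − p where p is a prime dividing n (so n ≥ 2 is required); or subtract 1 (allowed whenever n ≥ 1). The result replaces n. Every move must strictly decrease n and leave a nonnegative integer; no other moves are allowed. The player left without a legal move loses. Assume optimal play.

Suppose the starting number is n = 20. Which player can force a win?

Build the W/L table. Terminal = L. A non-terminal position is W if it has a move to some L; otherwise it is L.
n=0: no move → L
n=1: →0(L), so W
n=2: →0(L), so W
n=3: →0(L), so W
n=4: →2(W), 3(W) — all W, so L
n=5: →0(L), so W
n=6: →4(L), so W
n=7: →0(L), so W
n=8: →4(L), so W
n=9: →6(W), 8(W) — all W, so L
n=10: →9(L), so W
n=11: →0(L), so W
n=12: →9(L), so W
n=13: →0(L), so W
n=14: →7(W), 12(W), 13(W) — all W, so L
n=15: →14(L), so W
n=16: →14(L), so W
n=17: →0(L), so W
n=18: →9(L), so W
n=19: →0(L), so W
n=20: →10(W), 15(W), 18(W), 19(W) — all W, so L
Every move from 20 reaches a W position, so the mover loses.

Bob wins.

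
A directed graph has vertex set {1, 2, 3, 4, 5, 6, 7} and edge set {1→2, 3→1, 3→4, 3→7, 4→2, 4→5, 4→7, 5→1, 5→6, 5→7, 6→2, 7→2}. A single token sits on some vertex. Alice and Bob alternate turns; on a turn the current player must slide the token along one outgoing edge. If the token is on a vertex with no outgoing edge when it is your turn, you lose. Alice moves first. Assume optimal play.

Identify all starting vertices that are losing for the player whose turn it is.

2, 3, 5

Work bottom-up. With no move the player to move loses. Otherwise the position is W if at least one move leads to an L position for the opponent, and L if every move leads to a W.
Every edge goes from a vertex to one that appears earlier in the order 2, 6, 1, 7, 5, 4, 3, so processing vertices in that order labels each vertex after all of its successors.
2: no outgoing edge → L
6: W (go to 2, an L position)
1: W (go to 2, an L position)
7: W (go to 2, an L position)
5: L (options 7(W), 1(W), 6(W) are all W)
4: W (go to 5, an L position)
3: L (options 4(W), 7(W), 1(W) are all W)
Reading off the rows marked L gives the requested list; there are 3 such vertices.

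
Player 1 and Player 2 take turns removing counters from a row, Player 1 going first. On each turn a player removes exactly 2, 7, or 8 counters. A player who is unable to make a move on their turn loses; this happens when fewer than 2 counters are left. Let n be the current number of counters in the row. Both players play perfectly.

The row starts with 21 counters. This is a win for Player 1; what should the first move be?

Remove 2, leaving 19.

Positions with no move are L. A position that does have a move is losing for the player to move precisely when every available move leads to a winning position for the opponent. Fill in the labels:
n=0: no move → L
n=1: no move → L
n=2: →0(L), so W
n=3: →1(L), so W
n=4: →2(W) only, which is W, so L
n=5: →3(W) only, which is W, so L
n=6: →4(L), so W
n=7: →5(L), so W
n=8: →1(L), so W
n=9: →1(L), so W
n=10: →8(W), 3(W), 2(W) — all W, so L
n=11: →4(L), so W
n=12: →10(L), so W
n=13: →5(L), so W
n=14: →12(W), 7(W), 6(W) — all W, so L
n=15: →13(W), 8(W), 7(W) — all W, so L
n=16: →14(L), so W
n=17: →15(L), so W
n=18: →10(L), so W
n=19: →17(W), 12(W), 11(W) — all W, so L
n=20: →18(W), 13(W), 12(W) — all W, so L
n=21: →19(L), so W
From 21, the L positions reachable in one move are: 19, 14. Any move reaching one of these is winning.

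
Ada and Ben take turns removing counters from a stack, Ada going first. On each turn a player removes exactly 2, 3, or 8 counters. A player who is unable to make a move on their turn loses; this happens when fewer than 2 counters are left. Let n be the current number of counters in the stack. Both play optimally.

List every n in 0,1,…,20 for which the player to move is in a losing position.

Build the W/L table. Terminal = L. A non-terminal position is W if it has a move to some L; otherwise it is L.
n=0: no move → L
n=1: no move → L
n=2: reaches L-position 0 → W
n=3: reaches L-position 1 → W
n=4: reaches L-position 1 → W
n=5: only reaches 3(W), 2(W), all W → L
n=6: only reaches 4(W), 3(W), all W → L
n=7: reaches L-position 5 → W
n=8: reaches L-position 6 → W
n=9: reaches L-position 6 → W
n=10: only reaches 8(W), 7(W), 2(W), all W → L
n=11: only reaches 9(W), 8(W), 3(W), all W → L
n=12: reaches L-position 10 → W
n=13: reaches L-position 11 → W
n=14: reaches L-position 11 → W
n=15: only reaches 13(W), 12(W), 7(W), all W → L
n=16: only reaches 14(W), 13(W), 8(W), all W → L
n=17: reaches L-position 15 → W
n=18: reaches L-position 16 → W
n=19: reaches L-position 16 → W
n=20: only reaches 18(W), 17(W), 12(W), all W → L
The losing starting values of n are exactly the entries labelled L in this table (9 of them).

0, 1, 5, 6, 10, 11, 15, 16, 20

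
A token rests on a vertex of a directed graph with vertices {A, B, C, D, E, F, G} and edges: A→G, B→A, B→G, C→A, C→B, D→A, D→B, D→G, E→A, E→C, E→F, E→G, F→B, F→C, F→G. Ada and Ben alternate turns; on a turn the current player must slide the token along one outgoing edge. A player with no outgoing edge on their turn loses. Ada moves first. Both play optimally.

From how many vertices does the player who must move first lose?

Use the standard recursion: the mover loses at a terminal position; elsewhere, the mover wins exactly when some move hands the opponent an L position.
Every edge goes from a vertex to one that appears earlier in the order G, A, B, D, C, F, E, so processing vertices in that order labels each vertex after all of its successors.
G: no outgoing edge → L
A: reaches L-position G → W
B: reaches L-position G → W
D: reaches L-position G → W
C: only reaches B(W), A(W), all W → L
F: reaches L-position C → W
E: reaches L-position C → W
The L vertices are C, G; that is 2 in all.

2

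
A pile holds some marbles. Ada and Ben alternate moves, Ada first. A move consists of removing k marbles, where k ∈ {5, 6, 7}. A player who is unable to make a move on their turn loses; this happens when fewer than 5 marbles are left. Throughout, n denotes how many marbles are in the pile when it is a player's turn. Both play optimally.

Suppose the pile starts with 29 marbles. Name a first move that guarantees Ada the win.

Label each position W (a win for the player to move) or L (a loss). A position with no legal move is L; any other position is W exactly when some move reaches an L, and L when every move reaches a W.
n=0: no move → L
n=1: no move → L
n=2: no move → L
n=3: no move → L
n=4: no move → L
n=5: reaches L-position 0 → W
n=6: reaches L-position 1 → W
n=7: reaches L-position 2 → W
n=8: reaches L-position 3 → W
n=9: reaches L-position 4 → W
n=10: reaches L-position 4 → W
n=11: reaches L-position 4 → W
n=12: only reaches 7(W), 6(W), 5(W), all W → L
n=13: only reaches 8(W), 7(W), 6(W), all W → L
n=14: only reaches 9(W), 8(W), 7(W), all W → L
n=15: only reaches 10(W), 9(W), 8(W), all W → L
n=16: only reaches 11(W), 10(W), 9(W), all W → L
n=17: reaches L-position 12 → W
n=18: reaches L-position 13 → W
n=19: reaches L-position 14 → W
n=20: reaches L-position 15 → W
n=21: reaches L-position 16 → W
n=22: reaches L-position 16 → W
n=23: reaches L-position 16 → W
n=24: only reaches 19(W), 18(W), 17(W), all W → L
n=25: only reaches 20(W), 19(W), 18(W), all W → L
n=26: only reaches 21(W), 20(W), 19(W), all W → L
n=27: only reaches 22(W), 21(W), 20(W), all W → L
n=28: only reaches 23(W), 22(W), 21(W), all W → L
n=29: reaches L-position 24 → W
From 29, the L positions reachable in one move are: 24.

Remove 5, leaving 24.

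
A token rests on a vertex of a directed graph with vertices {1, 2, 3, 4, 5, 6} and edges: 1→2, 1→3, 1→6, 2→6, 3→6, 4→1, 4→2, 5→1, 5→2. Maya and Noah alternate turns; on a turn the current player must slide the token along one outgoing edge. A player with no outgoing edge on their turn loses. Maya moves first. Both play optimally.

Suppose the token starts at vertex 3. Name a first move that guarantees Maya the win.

Use the standard recursion: the mover loses at a terminal position; elsewhere, the mover wins exactly when some move hands the opponent an L position.
Every edge goes from a vertex to one that appears earlier in the order 6, 2, 3, 1, 4, 5, so processing vertices in that order labels each vertex after all of its successors.
6: no outgoing edge → L
2: can move to 6, which is L ⇒ W
3: can move to 6, which is L ⇒ W
1: can move to 6, which is L ⇒ W
4: moves to 1(W), 2(W); every one is W ⇒ L
5: moves to 1(W), 2(W); every one is W ⇒ L
From 3, the L positions reachable in one move are: 6.

Move to 6.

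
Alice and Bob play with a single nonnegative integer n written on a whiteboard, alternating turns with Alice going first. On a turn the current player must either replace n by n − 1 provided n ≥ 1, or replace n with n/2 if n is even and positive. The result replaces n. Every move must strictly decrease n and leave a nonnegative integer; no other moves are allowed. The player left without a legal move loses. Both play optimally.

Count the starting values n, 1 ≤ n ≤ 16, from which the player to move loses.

Classify positions by backward induction: terminal positions (no move available) are L. From any other position, the mover wins iff some move reaches an L.
n=0: no move → L
n=1: →0(L), so W
n=2: →1(W) only, which is W, so L
n=3: →2(L), so W
n=4: →2(L), so W
n=5: →4(W) only, which is W, so L
n=6: →5(L), so W
n=7: →6(W) only, which is W, so L
n=8: →7(L), so W
n=9: →8(W) only, which is W, so L
n=10: →5(L), so W
n=11: →10(W) only, which is W, so L
n=12: →11(L), so W
n=13: →12(W) only, which is W, so L
n=14: →7(L), so W
n=15: →14(W) only, which is W, so L
n=16: →15(L), so W
L entries with 1 ≤ n ≤ 16 (n=0 is outside the asked range and is not counted): n = 2, 5, 7, 9, 11, 13, 15; that makes 7.

7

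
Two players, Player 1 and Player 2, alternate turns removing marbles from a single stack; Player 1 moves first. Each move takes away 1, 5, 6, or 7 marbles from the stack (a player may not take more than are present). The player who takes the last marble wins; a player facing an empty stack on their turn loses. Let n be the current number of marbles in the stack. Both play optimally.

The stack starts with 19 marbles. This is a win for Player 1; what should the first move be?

Label each position W (a win for the player to move) or L (a loss). A position with no legal move is L; any other position is W exactly when some move reaches an L, and L when every move reaches a W.
n=0: no move → L
n=1: reaches L-position 0 → W
n=2: only reaches 1(W), which is W → L
n=3: reaches L-position 2 → W
n=4: only reaches 3(W), which is W → L
n=5: reaches L-position 4 → W
n=6: reaches L-position 0 → W
n=7: reaches L-position 2 → W
n=8: reaches L-position 2 → W
n=9: reaches L-position 4 → W
n=10: reaches L-position 4 → W
n=11: reaches L-position 4 → W
n=12: only reaches 11(W), 7(W), 6(W), 5(W), all W → L
n=13: reaches L-position 12 → W
n=14: only reaches 13(W), 9(W), 8(W), 7(W), all W → L
n=15: reaches L-position 14 → W
n=16: only reaches 15(W), 11(W), 10(W), 9(W), all W → L
n=17: reaches L-position 16 → W
n=18: reaches L-position 12 → W
n=19: reaches L-position 14 → W
From 19, the L positions reachable in one move are: 14, 12. Any move reaching one of these is winning.

Remove 5, leaving 14.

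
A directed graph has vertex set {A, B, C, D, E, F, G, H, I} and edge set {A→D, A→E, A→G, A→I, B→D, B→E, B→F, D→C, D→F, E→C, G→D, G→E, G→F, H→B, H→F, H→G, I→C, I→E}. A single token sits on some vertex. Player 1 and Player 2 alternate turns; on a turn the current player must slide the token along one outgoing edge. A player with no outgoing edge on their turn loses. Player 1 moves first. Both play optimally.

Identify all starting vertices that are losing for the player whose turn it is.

Work bottom-up. With no move the player to move loses. Otherwise the position is W if at least one move leads to an L position for the opponent, and L if every move leads to a W.
Every edge goes from a vertex to one that appears earlier in the order F, C, E, D, G, B, I, A, H, so processing vertices in that order labels each vertex after all of its successors.
F: no outgoing edge → L
C: no outgoing edge → L
E: can move to C, which is L ⇒ W
D: can move to C, which is L ⇒ W
G: can move to F, which is L ⇒ W
B: can move to F, which is L ⇒ W
I: can move to C, which is L ⇒ W
A: moves to I(W), G(W), D(W), E(W); every one is W ⇒ L
H: can move to F, which is L ⇒ W
Reading off the rows marked L gives the requested list; there are 3 such vertices.

A, C, F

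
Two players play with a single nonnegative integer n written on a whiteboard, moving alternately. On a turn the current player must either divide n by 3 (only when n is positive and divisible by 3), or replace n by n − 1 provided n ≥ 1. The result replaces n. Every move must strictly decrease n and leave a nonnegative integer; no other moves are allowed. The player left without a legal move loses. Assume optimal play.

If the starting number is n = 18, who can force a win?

The first player wins.

Compute win/loss labels from the base case upward. A position with no move is L. Any other position is W if it can reach an L in one move, else L.
n=0: no move → L
n=1: can move to 0, which is L ⇒ W
n=2: the only move is to 1(W), a W ⇒ L
n=3: can move to 2, which is L ⇒ W
n=4: the only move is to 3(W), a W ⇒ L
n=5: can move to 4, which is L ⇒ W
n=6: can move to 2, which is L ⇒ W
n=7: the only move is to 6(W), a W ⇒ L
n=8: can move to 7, which is L ⇒ W
n=9: moves to 3(W), 8(W); every one is W ⇒ L
n=10: can move to 9, which is L ⇒ W
n=11: the only move is to 10(W), a W ⇒ L
n=12: can move to 4, which is L ⇒ W
n=13: the only move is to 12(W), a W ⇒ L
n=14: can move to 13, which is L ⇒ W
n=15: moves to 5(W), 14(W); every one is W ⇒ L
n=16: can move to 15, which is L ⇒ W
n=17: the only move is to 16(W), a W ⇒ L
n=18: can move to 17, which is L ⇒ W
From 18 the player to move can move to 17, reaching an L position.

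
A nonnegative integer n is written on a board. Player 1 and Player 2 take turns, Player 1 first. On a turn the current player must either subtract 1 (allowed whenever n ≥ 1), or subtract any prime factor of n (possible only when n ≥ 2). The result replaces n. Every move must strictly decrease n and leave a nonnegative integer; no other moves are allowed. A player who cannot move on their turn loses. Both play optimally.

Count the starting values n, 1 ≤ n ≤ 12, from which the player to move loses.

Positions with no move are L. A position that does have a move is losing for the player to move precisely when every available move leads to a winning position for the opponent. Fill in the labels:
n=0: no move → L
n=1: →0(L), so W
n=2: →0(L), so W
n=3: →0(L), so W
n=4: →2(W), 3(W) — all W, so L
n=5: →0(L), so W
n=6: →4(L), so W
n=7: →0(L), so W
n=8: →6(W), 7(W) — all W, so L
n=9: →8(L), so W
n=10: →8(L), so W
n=11: →0(L), so W
n=12: →9(W), 10(W), 11(W) — all W, so L
L entries with 1 ≤ n ≤ 12 (n=0 is outside the asked range and is not counted): n = 4, 8, 12; that makes 3.

3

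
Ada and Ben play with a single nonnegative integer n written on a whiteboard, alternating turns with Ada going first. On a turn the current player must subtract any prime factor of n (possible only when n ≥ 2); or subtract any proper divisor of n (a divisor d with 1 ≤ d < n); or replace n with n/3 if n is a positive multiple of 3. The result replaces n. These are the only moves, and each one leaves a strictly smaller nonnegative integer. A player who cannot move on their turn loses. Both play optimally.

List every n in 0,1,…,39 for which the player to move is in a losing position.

0, 1, 4, 9, 14, 20, 26, 32, 35, 38

Classify positions by backward induction: terminal positions (no move available) are L. From any other position, the mover wins iff some move reaches an L.
n=0: no move → L
n=1: no move → L
n=2: reaches L-position 0 → W
n=3: reaches L-position 0 → W
n=4: only reaches 2(W), 3(W), all W → L
n=5: reaches L-position 0 → W
n=6: reaches L-position 4 → W
n=7: reaches L-position 0 → W
n=8: reaches L-position 4 → W
n=9: only reaches 3(W), 6(W), 8(W), all W → L
n=10: reaches L-position 9 → W
n=11: reaches L-position 0 → W
n=12: reaches L-position 4 → W
n=13: reaches L-position 0 → W
n=14: only reaches 7(W), 12(W), 13(W), all W → L
n=15: reaches L-position 14 → W
n=16: reaches L-position 14 → W
n=17: reaches L-position 0 → W
n=18: reaches L-position 9 → W
n=19: reaches L-position 0 → W
n=20: only reaches 10(W), 15(W), 16(W), 18(W), 19(W), all W → L
n=21: reaches L-position 14 → W
n=22: reaches L-position 20 → W
n=23: reaches L-position 0 → W
n=24: reaches L-position 20 → W
n=25: reaches L-position 20 → W
n=26: only reaches 13(W), 24(W), 25(W), all W → L
n=27: reaches L-position 9 → W
n=28: reaches L-position 14 → W
n=29: reaches L-position 0 → W
n=30: reaches L-position 20 → W
n=31: reaches L-position 0 → W
n=32: only reaches 16(W), 24(W), 28(W), 30(W), 31(W), all W → L
n=33: reaches L-position 32 → W
n=34: reaches L-position 32 → W
n=35: only reaches 28(W), 30(W), 34(W), all W → L
n=36: reaches L-position 32 → W
n=37: reaches L-position 0 → W
n=38: only reaches 19(W), 36(W), 37(W), all W → L
n=39: reaches L-position 26 → W
Reading off the rows marked L gives the requested list; there are 10 such values of n.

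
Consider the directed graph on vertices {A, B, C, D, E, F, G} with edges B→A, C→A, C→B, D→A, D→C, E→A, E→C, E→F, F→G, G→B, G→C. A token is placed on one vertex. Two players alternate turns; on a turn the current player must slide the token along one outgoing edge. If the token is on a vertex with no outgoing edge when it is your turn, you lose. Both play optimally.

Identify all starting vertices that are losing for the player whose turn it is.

A, G

Classify positions by backward induction: terminal positions (no move available) are L. From any other position, the mover wins iff some move reaches an L.
Every edge goes from a vertex to one that appears earlier in the order A, B, C, G, D, F, E, so processing vertices in that order labels each vertex after all of its successors.
A: no outgoing edge → L
B: reaches L-position A → W
C: reaches L-position A → W
G: only reaches C(W), B(W), all W → L
D: reaches L-position A → W
F: reaches L-position G → W
E: reaches L-position A → W
The losing starting vertices are exactly the entries labelled L in this table (2 of them).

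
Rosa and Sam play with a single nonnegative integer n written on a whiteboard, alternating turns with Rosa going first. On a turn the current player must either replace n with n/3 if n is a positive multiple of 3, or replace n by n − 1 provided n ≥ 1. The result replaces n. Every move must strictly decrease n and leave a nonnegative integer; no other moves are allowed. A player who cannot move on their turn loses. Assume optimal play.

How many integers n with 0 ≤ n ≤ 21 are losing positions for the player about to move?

Work bottom-up. With no move the player to move loses. Otherwise the position is W if at least one move leads to an L position for the opponent, and L if every move leads to a W.
n=0: no move → L
n=1: →0(L), so W
n=2: →1(W) only, which is W, so L
n=3: →2(L), so W
n=4: →3(W) only, which is W, so L
n=5: →4(L), so W
n=6: →2(L), so W
n=7: →6(W) only, which is W, so L
n=8: →7(L), so W
n=9: →3(W), 8(W) — all W, so L
n=10: →9(L), so W
n=11: →10(W) only, which is W, so L
n=12: →4(L), so W
n=13: →12(W) only, which is W, so L
n=14: →13(L), so W
n=15: →5(W), 14(W) — all W, so L
n=16: →15(L), so W
n=17: →16(W) only, which is W, so L
n=18: →17(L), so W
n=19: →18(W) only, which is W, so L
n=20: →19(L), so W
n=21: →7(L), so W
L entries with 0 ≤ n ≤ 21: n = 0, 2, 4, 7, 9, 11, 13, 15, 17, 19; that makes 10.

10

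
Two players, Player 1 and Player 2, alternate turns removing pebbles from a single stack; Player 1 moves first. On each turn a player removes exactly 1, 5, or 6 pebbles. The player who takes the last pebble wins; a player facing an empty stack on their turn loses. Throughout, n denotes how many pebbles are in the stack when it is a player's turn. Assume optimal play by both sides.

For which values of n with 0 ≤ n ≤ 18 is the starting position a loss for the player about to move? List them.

Work bottom-up. With no move the player to move loses. Otherwise the position is W if at least one move leads to an L position for the opponent, and L if every move leads to a W.
n=0: no move → L
n=1: W (go to 0, an L position)
n=2: L (sole option 1(W) is W)
n=3: W (go to 2, an L position)
n=4: L (sole option 3(W) is W)
n=5: W (go to 4, an L position)
n=6: W (go to 0, an L position)
n=7: W (go to 2, an L position)
n=8: W (go to 2, an L position)
n=9: W (go to 4, an L position)
n=10: W (go to 4, an L position)
n=11: L (options 10(W), 6(W), 5(W) are all W)
n=12: W (go to 11, an L position)
n=13: L (options 12(W), 8(W), 7(W) are all W)
n=14: W (go to 13, an L position)
n=15: L (options 14(W), 10(W), 9(W) are all W)
n=16: W (go to 15, an L position)
n=17: W (go to 11, an L position)
n=18: W (go to 13, an L position)
Reading off the rows marked L gives the requested list; there are 6 such values of n.

0, 2, 4, 11, 13, 15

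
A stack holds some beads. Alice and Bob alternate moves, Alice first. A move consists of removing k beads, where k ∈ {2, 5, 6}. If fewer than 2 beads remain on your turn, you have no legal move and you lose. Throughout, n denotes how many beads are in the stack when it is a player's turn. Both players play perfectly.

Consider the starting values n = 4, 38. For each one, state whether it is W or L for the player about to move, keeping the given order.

Compute win/loss labels from the base case upward. A position with no move is L. Any other position is W if it can reach an L in one move, else L.
n=0: no move → L
n=1: no move → L
n=2: reaches L-position 0 → W
n=3: reaches L-position 1 → W
n=4: only reaches 2(W), which is W → L
n=5: reaches L-position 0 → W
n=6: reaches L-position 4 → W
n=7: reaches L-position 1 → W
n=8: only reaches 6(W), 3(W), 2(W), all W → L
n=9: reaches L-position 4 → W
n=10: reaches L-position 8 → W
n=11: only reaches 9(W), 6(W), 5(W), all W → L
n=12: only reaches 10(W), 7(W), 6(W), all W → L
n=13: reaches L-position 11 → W
n=14: reaches L-position 12 → W
n=15: only reaches 13(W), 10(W), 9(W), all W → L
n=16: reaches L-position 11 → W
n=17: reaches L-position 15 → W
n=18: reaches L-position 12 → W
n=19: only reaches 17(W), 14(W), 13(W), all W → L
n=20: reaches L-position 15 → W
n=21: reaches L-position 19 → W
n=22: only reaches 20(W), 17(W), 16(W), all W → L
n=23: only reaches 21(W), 18(W), 17(W), all W → L
n=24: reaches L-position 22 → W
n=25: reaches L-position 23 → W
n=26: only reaches 24(W), 21(W), 20(W), all W → L
n=27: reaches L-position 22 → W
n=28: reaches L-position 26 → W
n=29: reaches L-position 23 → W
n=30: only reaches 28(W), 25(W), 24(W), all W → L
n=31: reaches L-position 26 → W
n=32: reaches L-position 30 → W
n=33: only reaches 31(W), 28(W), 27(W), all W → L
n=34: only reaches 32(W), 29(W), 28(W), all W → L
n=35: reaches L-position 33 → W
n=36: reaches L-position 34 → W
n=37: only reaches 35(W), 32(W), 31(W), all W → L
n=38: reaches L-position 33 → W

4: L, 38: W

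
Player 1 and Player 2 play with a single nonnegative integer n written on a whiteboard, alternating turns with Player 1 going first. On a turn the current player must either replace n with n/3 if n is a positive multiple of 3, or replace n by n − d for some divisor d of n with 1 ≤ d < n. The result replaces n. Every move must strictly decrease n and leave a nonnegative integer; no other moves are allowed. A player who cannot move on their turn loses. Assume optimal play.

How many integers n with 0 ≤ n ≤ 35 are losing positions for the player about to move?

Positions with no move are L. A position that does have a move is losing for the player to move precisely when every available move leads to a winning position for the opponent. Fill in the labels:
n=0: no move → L
n=1: no move → L
n=2: can move to 1, which is L ⇒ W
n=3: can move to 1, which is L ⇒ W
n=4: moves to 2(W), 3(W); every one is W ⇒ L
n=5: can move to 4, which is L ⇒ W
n=6: can move to 4, which is L ⇒ W
n=7: the only move is to 6(W), a W ⇒ L
n=8: can move to 4, which is L ⇒ W
n=9: moves to 3(W), 6(W), 8(W); every one is W ⇒ L
n=10: can move to 9, which is L ⇒ W
n=11: the only move is to 10(W), a W ⇒ L
n=12: can move to 4, which is L ⇒ W
n=13: the only move is to 12(W), a W ⇒ L
n=14: can move to 7, which is L ⇒ W
n=15: moves to 5(W), 10(W), 12(W), 14(W); every one is W ⇒ L
n=16: can move to 15, which is L ⇒ W
n=17: the only move is to 16(W), a W ⇒ L
n=18: can move to 9, which is L ⇒ W
n=19: the only move is to 18(W), a W ⇒ L
n=20: can move to 15, which is L ⇒ W
n=21: can move to 7, which is L ⇒ W
n=22: can move to 11, which is L ⇒ W
n=23: the only move is to 22(W), a W ⇒ L
n=24: can move to 23, which is L ⇒ W
n=25: moves to 20(W), 24(W); every one is W ⇒ L
n=26: can move to 13, which is L ⇒ W
n=27: can move to 9, which is L ⇒ W
n=28: moves to 14(W), 21(W), 24(W), 26(W), 27(W); every one is W ⇒ L
n=29: can move to 28, which is L ⇒ W
n=30: can move to 15, which is L ⇒ W
n=31: the only move is to 30(W), a W ⇒ L
n=32: can move to 28, which is L ⇒ W
n=33: can move to 11, which is L ⇒ W
n=34: can move to 17, which is L ⇒ W
n=35: can move to 28, which is L ⇒ W
L entries with 0 ≤ n ≤ 35: n = 0, 1, 4, 7, 9, 11, 13, 15, 17, 19, 23, 25, 28, 31; that makes 14.

14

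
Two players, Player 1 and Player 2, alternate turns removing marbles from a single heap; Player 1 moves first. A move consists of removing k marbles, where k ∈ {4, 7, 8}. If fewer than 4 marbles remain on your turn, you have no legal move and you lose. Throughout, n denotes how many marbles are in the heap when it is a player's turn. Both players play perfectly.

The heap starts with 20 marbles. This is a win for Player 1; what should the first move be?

Use the standard recursion: the mover loses at a terminal position; elsewhere, the mover wins exactly when some move hands the opponent an L position.
n=0: no move → L
n=1: no move → L
n=2: no move → L
n=3: no move → L
n=4: →0(L), so W
n=5: →1(L), so W
n=6: →2(L), so W
n=7: →3(L), so W
n=8: →1(L), so W
n=9: →2(L), so W
n=10: →3(L), so W
n=11: →3(L), so W
n=12: →8(W), 5(W), 4(W) — all W, so L
n=13: →9(W), 6(W), 5(W) — all W, so L
n=14: →10(W), 7(W), 6(W) — all W, so L
n=15: →11(W), 8(W), 7(W) — all W, so L
n=16: →12(L), so W
n=17: →13(L), so W
n=18: →14(L), so W
n=19: →15(L), so W
n=20: →13(L), so W
From 20, the L positions reachable in one move are: 13, 12. Any move reaching one of these is winning.

Remove 7, leaving 13.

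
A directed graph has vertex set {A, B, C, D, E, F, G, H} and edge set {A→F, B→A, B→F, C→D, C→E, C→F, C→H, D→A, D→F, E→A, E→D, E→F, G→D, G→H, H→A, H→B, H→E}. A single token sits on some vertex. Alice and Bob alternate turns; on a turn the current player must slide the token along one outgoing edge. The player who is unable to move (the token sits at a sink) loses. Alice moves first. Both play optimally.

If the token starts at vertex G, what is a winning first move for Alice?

Positions with no move are L. A position that does have a move is losing for the player to move precisely when every available move leads to a winning position for the opponent. Fill in the labels:
Every edge goes from a vertex to one that appears earlier in the order F, A, B, D, E, H, C, G, so processing vertices in that order labels each vertex after all of its successors.
F: no outgoing edge → L
A: can move to F, which is L ⇒ W
B: can move to F, which is L ⇒ W
D: can move to F, which is L ⇒ W
E: can move to F, which is L ⇒ W
H: moves to E(W), B(W), A(W); every one is W ⇒ L
C: can move to H, which is L ⇒ W
G: can move to H, which is L ⇒ W
From G, the L positions reachable in one move are: H.

Move to H.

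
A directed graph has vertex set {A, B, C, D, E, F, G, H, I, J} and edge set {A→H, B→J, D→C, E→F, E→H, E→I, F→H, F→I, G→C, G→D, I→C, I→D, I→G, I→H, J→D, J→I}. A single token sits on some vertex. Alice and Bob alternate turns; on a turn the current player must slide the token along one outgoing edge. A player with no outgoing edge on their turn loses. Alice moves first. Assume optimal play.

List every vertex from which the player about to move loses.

Positions with no move are L. A position that does have a move is losing for the player to move precisely when every available move leads to a winning position for the opponent. Fill in the labels:
Every edge goes from a vertex to one that appears earlier in the order C, H, D, G, I, F, J, E, A, B, so processing vertices in that order labels each vertex after all of its successors.
C: no outgoing edge → L
H: no outgoing edge → L
D: W (go to C, an L position)
G: W (go to C, an L position)
I: W (go to H, an L position)
F: W (go to H, an L position)
J: L (options I(W), D(W) are all W)
E: W (go to H, an L position)
A: W (go to H, an L position)
B: W (go to J, an L position)
The losing starting vertices are exactly the entries labelled L in this table (3 of them).

C, H, J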